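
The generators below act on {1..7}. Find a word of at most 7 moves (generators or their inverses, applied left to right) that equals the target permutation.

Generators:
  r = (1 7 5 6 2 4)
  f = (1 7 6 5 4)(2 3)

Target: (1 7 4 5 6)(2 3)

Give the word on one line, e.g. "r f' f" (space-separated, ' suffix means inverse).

  after r': (1 4 2 6 5 7)
  after f: (2 5 6 4 3)
  after f: (1 7 6)(2 4)
  after r': (4 6)(5 7)
  after f: (1 7 4 5 6)(2 3)

r' f f r' f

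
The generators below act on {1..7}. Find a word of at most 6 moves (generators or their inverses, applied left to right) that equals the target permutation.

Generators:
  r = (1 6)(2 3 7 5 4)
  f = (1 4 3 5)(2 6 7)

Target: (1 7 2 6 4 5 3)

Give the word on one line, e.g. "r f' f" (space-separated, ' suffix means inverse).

f' r f r

  after f': (1 5 3 4)(2 7 6)
  after r: (1 4 6 3 2 5 7)
  after f: (1 3 6 5 2)(4 7)
  after r: (1 7 2 6 4 5 3)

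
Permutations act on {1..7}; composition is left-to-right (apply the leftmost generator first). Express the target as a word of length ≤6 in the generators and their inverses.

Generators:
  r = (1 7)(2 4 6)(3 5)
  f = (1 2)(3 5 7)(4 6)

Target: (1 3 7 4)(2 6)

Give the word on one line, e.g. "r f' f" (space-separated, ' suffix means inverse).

  after r': (1 7)(2 6 4)(3 5)
  after f: (1 3 7 2 4)
  after r': (1 5 3)(4 7 6)
  after r': (1 3 7 4)(2 6)

r' f r' r'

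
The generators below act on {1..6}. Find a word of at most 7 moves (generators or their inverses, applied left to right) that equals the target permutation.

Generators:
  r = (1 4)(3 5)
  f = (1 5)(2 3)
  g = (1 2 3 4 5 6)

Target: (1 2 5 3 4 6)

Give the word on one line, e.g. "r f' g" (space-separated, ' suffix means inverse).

r f' f' g' f'

  after r: (1 4)(3 5)
  after f': (1 4 5 2 3)
  after f': (1 4)(3 5)
  after g': (1 3 4 6 5 2)
  after f': (1 2 5 3 4 6)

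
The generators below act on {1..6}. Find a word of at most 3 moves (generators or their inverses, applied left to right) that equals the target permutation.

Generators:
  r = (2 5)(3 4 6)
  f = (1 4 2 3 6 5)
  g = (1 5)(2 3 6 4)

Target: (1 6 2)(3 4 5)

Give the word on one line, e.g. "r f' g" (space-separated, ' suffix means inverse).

f' f'

  after f': (1 5 6 3 2 4)
  after f': (1 6 2)(3 4 5)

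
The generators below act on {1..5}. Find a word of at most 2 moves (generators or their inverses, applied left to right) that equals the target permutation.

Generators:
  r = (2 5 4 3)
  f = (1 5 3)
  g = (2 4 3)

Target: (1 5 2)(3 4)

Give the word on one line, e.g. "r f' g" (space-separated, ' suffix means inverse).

  after r': (2 3 4 5)
  after f: (1 5 2)(3 4)

r' f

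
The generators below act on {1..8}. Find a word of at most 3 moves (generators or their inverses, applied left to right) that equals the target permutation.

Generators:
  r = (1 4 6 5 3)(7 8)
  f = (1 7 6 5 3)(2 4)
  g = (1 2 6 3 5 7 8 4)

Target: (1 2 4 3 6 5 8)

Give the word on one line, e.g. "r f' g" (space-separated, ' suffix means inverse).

g r'

  after g: (1 2 6 3 5 7 8 4)
  after r': (1 2 4 3 6 5 8)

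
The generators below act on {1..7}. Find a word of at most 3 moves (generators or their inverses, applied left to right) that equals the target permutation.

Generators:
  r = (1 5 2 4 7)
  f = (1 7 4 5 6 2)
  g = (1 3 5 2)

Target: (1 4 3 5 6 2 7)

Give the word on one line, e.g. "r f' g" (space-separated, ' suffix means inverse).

r f' g

  after r: (1 5 2 4 7)
  after f': (1 4)(2 7)(5 6)
  after g: (1 4 3 5 6 2 7)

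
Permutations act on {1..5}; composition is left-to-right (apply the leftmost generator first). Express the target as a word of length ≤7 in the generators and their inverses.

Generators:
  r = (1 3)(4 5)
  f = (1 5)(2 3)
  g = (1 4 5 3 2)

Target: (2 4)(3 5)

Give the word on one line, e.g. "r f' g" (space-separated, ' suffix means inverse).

g r' r' g f

  after g: (1 4 5 3 2)
  after r': (1 5)(2 3)
  after r': (1 4 5 3 2)
  after g: (1 5 2 4 3)
  after f: (2 4)(3 5)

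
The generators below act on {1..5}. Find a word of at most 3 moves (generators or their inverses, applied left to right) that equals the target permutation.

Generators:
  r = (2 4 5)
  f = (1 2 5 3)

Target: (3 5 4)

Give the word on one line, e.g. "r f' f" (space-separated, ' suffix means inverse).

  after f': (1 3 5 2)
  after r: (1 3 2)(4 5)
  after f: (3 5 4)

f' r f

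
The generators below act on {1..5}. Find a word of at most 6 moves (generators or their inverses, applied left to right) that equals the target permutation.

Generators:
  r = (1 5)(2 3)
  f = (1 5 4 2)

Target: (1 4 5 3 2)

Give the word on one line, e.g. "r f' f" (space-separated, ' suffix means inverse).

r f' r f

  after r: (1 5)(2 3)
  after f': (2 3 4 5)
  after r: (1 5 3 4)
  after f: (1 4 5 3 2)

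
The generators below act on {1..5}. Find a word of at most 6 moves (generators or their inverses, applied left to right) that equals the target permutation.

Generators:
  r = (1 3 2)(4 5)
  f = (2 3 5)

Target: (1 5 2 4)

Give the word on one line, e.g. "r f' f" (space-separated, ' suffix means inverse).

  after r: (1 3 2)(4 5)
  after f: (1 5 4 2)
  after r': (1 4 3)
  after f': (1 4 2 5 3)
  after r: (1 5 2 4)

r f r' f' r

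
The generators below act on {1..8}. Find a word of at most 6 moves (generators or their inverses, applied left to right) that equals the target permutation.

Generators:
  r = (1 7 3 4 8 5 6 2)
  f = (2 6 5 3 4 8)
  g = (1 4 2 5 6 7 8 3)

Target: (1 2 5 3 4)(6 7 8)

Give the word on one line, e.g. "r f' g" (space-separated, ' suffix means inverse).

  after r: (1 7 3 4 8 5 6 2)
  after f': (1 7 5 2)(6 8)
  after g': (1 6 7 2 3 8 5 4)
  after f': (1 2 5 3 4)(6 7 8)

r f' g' f'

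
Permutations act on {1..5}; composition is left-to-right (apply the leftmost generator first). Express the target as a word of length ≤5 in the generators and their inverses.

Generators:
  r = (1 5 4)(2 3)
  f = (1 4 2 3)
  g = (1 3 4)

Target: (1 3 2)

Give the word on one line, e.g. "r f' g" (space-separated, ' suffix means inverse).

f g f'

  after f: (1 4 2 3)
  after g: (2 4)
  after f': (1 3 2)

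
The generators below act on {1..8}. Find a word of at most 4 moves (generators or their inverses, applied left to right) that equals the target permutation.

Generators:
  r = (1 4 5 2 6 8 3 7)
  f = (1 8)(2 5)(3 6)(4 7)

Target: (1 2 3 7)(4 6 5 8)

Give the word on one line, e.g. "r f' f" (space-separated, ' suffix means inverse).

  after r': (1 7 3 8 6 2 5 4)
  after f': (1 4 8 3)(5 7 6)
  after r: (1 5)(2 6)(3 4)(7 8)
  after f: (1 2 3 7)(4 6 5 8)

r' f' r f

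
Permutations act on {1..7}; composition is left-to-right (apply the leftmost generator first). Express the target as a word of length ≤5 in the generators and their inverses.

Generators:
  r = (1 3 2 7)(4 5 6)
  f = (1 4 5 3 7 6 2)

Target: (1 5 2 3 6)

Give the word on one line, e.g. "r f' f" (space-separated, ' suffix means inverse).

r' f' r' f f

  after r': (1 7 2 3)(4 6 5)
  after f': (1 3 2 5)(4 7 6)
  after r': (2 4)(5 7)
  after f: (1 4)(2 5 6)(3 7)
  after f: (1 5 2 3 6)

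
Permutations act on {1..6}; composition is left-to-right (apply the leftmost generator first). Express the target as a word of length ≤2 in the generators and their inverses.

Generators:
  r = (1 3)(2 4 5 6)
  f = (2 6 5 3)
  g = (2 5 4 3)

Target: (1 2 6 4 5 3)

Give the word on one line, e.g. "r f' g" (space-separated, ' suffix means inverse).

r' g

  after r': (1 3)(2 6 5 4)
  after g: (1 2 6 4 5 3)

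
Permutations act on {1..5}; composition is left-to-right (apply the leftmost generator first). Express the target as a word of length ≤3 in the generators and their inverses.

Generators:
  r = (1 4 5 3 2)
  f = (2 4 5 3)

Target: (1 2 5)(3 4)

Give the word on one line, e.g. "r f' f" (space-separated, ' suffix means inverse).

f' r'

  after f': (2 3 5 4)
  after r': (1 2 5)(3 4)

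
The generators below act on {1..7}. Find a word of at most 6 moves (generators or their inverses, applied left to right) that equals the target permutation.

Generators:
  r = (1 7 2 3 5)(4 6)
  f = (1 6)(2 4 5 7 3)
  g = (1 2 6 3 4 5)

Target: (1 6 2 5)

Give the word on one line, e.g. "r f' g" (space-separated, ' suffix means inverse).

  after f': (1 6)(2 3 7 5 4)
  after r': (1 4 7 3)(5 6)
  after f: (1 5)(2 4 3 6 7)
  after g': (1 4 6 7)(2 3)
  after r: (1 6 2 5)

f' r' f g' r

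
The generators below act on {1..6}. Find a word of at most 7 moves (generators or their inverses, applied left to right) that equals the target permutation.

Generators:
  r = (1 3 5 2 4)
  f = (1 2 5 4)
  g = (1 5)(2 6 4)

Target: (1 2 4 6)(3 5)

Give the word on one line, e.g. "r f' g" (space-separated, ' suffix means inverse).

  after f: (1 2 5 4)
  after f: (1 5)(2 4)
  after g': (2 6)
  after g': (1 5)(4 6)
  after r: (1 2 4 6)(3 5)

f f g' g' r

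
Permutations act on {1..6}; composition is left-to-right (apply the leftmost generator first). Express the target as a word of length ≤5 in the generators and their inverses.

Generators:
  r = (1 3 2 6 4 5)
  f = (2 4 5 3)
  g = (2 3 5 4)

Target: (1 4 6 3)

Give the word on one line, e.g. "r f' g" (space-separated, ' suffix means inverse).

  after f: (2 4 5 3)
  after g': (2 5)(3 4)
  after f': (2 4 5 3)
  after r': (1 5)(2 6)
  after r': (1 4 6 3)

f g' f' r' r'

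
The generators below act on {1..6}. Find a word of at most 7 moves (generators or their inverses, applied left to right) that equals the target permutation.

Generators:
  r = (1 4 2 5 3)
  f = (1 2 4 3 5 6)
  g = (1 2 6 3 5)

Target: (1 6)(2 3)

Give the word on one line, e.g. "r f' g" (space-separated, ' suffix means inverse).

  after r': (1 3 5 2 4)
  after g': (1 6 2 4 5)
  after r: (1 6 5 4 3)
  after r: (1 6 3 4)(2 5)
  after r: (1 6)(2 3)

r' g' r r r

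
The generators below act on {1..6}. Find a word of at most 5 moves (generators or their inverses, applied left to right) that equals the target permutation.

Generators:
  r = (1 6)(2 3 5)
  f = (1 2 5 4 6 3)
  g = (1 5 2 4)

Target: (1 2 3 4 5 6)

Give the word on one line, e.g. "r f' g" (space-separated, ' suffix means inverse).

g' f r g f'

  after g': (1 4 2 5)
  after f: (1 6 3)(2 4 5)
  after r: (2 4)(3 6 5)
  after g: (1 5 3 6 2)
  after f': (1 2 3 4 5 6)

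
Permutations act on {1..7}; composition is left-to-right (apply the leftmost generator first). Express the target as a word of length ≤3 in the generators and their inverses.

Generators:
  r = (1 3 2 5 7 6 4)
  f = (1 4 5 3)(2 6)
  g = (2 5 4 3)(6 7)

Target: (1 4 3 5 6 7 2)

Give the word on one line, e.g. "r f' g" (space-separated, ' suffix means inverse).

  after g': (2 3 4 5)(6 7)
  after f: (1 4 3 5 6 7 2)

g' f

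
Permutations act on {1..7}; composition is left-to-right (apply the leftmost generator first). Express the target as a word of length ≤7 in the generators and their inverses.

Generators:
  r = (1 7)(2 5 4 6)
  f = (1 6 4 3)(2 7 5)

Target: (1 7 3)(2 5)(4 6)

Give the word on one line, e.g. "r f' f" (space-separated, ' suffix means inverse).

  after f': (1 3 4 6)(2 5 7)
  after r: (1 3 6 7 5)(2 4)
  after r: (1 3 2 6)(4 5 7)
  after f: (2 4)(3 7)
  after r': (1 7 3)(2 5)(4 6)

f' r r f r'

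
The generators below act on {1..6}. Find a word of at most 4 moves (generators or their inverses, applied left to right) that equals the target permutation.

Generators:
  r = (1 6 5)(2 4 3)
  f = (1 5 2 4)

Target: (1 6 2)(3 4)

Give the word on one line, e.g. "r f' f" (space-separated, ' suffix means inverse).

  after r: (1 6 5)(2 4 3)
  after f: (1 6 2)(3 4)

r f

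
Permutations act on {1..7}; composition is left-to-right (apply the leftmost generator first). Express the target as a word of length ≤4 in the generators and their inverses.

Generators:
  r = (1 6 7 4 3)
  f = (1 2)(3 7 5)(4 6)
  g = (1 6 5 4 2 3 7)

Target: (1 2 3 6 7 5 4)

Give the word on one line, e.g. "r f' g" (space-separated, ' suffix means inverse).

  after f: (1 2)(3 7 5)(4 6)
  after r': (1 2 3 6 7 5 4)

f r'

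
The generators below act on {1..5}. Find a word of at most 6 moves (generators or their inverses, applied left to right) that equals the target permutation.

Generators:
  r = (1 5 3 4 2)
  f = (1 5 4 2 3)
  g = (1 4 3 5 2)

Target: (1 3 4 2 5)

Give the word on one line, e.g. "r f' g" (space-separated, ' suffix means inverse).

  after f': (1 3 2 4 5)
  after r: (1 4 3)
  after r: (1 2)(3 5)
  after f: (1 3 4 2 5)

f' r r f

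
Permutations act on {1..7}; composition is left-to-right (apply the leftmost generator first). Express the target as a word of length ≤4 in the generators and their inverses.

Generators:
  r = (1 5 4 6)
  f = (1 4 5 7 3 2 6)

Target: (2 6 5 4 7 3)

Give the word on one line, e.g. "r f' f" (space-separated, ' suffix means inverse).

  after r': (1 6 4 5)
  after f: (2 6 5 4 7 3)

r' f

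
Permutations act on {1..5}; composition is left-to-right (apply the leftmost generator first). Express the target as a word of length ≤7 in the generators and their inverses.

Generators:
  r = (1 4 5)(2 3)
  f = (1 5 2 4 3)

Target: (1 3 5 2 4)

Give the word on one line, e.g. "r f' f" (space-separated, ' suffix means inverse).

f' r' f' r f'

  after f': (1 3 4 2 5)
  after r': (1 2 4 3)
  after f': (1 5)
  after r: (2 3)(4 5)
  after f': (1 3 5 2 4)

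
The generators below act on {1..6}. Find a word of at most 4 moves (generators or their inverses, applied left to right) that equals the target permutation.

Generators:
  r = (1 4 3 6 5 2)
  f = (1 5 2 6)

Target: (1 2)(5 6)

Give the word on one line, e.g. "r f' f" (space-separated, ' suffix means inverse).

f f

  after f: (1 5 2 6)
  after f: (1 2)(5 6)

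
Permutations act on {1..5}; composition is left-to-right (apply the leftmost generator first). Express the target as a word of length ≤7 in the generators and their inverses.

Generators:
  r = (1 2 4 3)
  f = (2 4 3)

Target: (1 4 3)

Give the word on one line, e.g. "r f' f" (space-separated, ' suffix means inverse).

f r f r f'

  after f: (2 4 3)
  after r: (1 2 3 4)
  after f: (1 4)
  after r: (1 3)(2 4)
  after f': (1 4 3)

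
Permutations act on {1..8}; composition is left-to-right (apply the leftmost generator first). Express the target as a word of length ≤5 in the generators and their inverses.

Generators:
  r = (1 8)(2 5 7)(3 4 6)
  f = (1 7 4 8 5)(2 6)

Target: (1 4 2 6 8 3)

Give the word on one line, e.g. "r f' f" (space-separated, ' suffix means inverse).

f r' r' f r'

  after f: (1 7 4 8 5)(2 6)
  after r': (1 5 8 2 4)(3 6 7)
  after r': (1 2 3 4 8 7 6 5)
  after f: (1 6)(2 3 8 4 5 7)
  after r': (1 4 2 6 8 3)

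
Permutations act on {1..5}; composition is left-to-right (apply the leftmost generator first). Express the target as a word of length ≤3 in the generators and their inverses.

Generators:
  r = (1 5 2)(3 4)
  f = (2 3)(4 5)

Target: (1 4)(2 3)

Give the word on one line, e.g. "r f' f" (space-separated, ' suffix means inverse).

  after r': (1 2 5)(3 4)
  after f: (1 3 5)(2 4)
  after r: (1 4)(2 3)

r' f r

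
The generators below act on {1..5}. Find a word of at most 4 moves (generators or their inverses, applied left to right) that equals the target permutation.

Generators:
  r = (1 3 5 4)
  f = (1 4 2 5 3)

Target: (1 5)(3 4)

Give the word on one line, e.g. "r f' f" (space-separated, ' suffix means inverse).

  after r': (1 4 5 3)
  after f: (1 2 5)(3 4)
  after r: (1 2 4 5 3)
  after f: (1 5)(3 4)

r' f r f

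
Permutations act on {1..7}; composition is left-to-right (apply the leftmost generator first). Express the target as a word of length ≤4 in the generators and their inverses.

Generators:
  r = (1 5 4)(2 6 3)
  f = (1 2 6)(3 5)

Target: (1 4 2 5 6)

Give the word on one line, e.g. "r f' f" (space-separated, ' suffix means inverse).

  after f: (1 2 6)(3 5)
  after r': (1 3)(4 5 6)
  after f': (1 5 2)(3 6 4)
  after r: (1 4 2 5 6)

f r' f' r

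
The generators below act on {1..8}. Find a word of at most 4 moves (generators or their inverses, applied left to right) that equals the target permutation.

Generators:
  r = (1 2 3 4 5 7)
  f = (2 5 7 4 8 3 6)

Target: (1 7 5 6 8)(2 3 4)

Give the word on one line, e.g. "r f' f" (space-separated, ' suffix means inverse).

  after f': (2 6 3 8 4 7 5)
  after r: (1 2 6 4)(3 8 5)
  after f: (1 5 6 8 7 4)
  after r: (1 7 5 6 8)(2 3 4)

f' r f r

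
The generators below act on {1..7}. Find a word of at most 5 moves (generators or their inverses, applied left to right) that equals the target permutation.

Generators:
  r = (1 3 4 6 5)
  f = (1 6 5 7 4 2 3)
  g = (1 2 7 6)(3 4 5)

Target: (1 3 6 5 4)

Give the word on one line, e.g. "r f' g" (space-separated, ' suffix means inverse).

g g g g r

  after g: (1 2 7 6)(3 4 5)
  after g: (1 7)(2 6)(3 5 4)
  after g: (1 6 7 2)
  after g: (3 4 5)
  after r: (1 3 6 5 4)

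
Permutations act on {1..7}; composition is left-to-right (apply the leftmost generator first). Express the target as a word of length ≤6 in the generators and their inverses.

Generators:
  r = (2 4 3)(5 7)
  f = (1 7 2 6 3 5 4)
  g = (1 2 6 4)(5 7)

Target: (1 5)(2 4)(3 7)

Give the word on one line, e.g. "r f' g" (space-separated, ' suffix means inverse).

f' g' g' r' f

  after f': (1 4 5 3 6 2 7)
  after g': (1 6)(2 5 3)(4 7)
  after g': (1 2 7 6 4 5 3)
  after r': (1 3)(2 5 4 7 6)
  after f: (1 5)(2 4)(3 7)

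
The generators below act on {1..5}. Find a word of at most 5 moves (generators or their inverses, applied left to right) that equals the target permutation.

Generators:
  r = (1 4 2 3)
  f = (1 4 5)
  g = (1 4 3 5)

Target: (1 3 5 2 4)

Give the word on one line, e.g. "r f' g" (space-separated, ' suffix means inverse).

f f r g'

  after f: (1 4 5)
  after f: (1 5 4)
  after r: (1 5 2 3)
  after g': (1 3 5 2 4)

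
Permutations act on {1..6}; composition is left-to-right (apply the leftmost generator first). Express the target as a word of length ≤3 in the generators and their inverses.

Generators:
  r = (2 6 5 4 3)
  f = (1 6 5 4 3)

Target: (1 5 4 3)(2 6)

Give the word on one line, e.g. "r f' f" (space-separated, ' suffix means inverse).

  after r': (2 3 4 5 6)
  after f: (1 6 2)
  after f: (1 5 4 3)(2 6)

r' f f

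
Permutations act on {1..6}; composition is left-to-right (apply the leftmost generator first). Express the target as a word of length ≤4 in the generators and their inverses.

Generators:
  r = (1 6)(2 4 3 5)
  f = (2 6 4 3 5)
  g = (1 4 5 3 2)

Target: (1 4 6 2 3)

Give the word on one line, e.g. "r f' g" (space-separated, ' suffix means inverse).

  after r': (1 6)(2 5 3 4)
  after g: (1 6 4)(2 3 5)
  after r: (2 5 4 6 3)
  after g: (1 4 6 2 3)

r' g r g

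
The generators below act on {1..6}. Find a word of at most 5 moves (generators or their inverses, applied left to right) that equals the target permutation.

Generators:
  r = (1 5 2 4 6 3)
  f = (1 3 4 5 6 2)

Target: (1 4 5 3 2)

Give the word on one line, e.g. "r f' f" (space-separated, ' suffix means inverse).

  after f': (1 2 6 5 4 3)
  after r': (1 5 2 4 6)
  after f: (1 6 3 4 2 5)
  after r': (1 4 5 3 2)

f' r' f r'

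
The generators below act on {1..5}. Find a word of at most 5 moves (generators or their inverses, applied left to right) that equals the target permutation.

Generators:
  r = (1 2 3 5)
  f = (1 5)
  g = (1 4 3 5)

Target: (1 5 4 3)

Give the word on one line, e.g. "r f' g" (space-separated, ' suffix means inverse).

g g r f' r'

  after g: (1 4 3 5)
  after g: (1 3)(4 5)
  after r: (1 5 4)(2 3)
  after f': (2 3)(4 5)
  after r': (1 5 4 3)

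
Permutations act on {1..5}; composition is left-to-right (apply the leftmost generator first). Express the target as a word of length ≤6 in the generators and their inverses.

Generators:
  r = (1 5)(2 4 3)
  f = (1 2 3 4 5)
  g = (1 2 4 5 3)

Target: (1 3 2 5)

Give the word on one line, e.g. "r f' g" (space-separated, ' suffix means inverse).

r' r' r' f g'

  after r': (1 5)(2 3 4)
  after r': (2 4 3)
  after r': (1 5)
  after f: (2 3 4 5)
  after g': (1 3 2 5)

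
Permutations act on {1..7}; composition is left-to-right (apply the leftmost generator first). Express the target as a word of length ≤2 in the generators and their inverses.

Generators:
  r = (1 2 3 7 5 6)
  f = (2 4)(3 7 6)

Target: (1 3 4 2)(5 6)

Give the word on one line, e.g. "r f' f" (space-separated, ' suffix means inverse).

  after r': (1 6 5 7 3 2)
  after f: (1 3 4 2)(5 6)

r' f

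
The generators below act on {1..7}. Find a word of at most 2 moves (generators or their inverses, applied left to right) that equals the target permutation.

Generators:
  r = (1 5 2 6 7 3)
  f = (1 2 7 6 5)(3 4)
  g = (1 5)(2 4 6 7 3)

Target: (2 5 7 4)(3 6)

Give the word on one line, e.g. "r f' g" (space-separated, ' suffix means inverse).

  after f': (1 5 6 7 2)(3 4)
  after g: (2 5 7 4)(3 6)

f' g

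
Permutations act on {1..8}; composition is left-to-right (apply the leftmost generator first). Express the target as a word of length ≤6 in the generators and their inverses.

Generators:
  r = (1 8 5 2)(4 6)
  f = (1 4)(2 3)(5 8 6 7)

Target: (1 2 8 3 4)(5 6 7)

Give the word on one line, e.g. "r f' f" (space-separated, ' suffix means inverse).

  after f': (1 4)(2 3)(5 7 6 8)
  after r: (1 6 5 7 4 8 2 3)
  after f': (1 8 3 4 5 6 7)
  after r': (2 5 4 8 3 6 7)
  after r': (1 2 8 3 4)(5 6 7)

f' r f' r' r'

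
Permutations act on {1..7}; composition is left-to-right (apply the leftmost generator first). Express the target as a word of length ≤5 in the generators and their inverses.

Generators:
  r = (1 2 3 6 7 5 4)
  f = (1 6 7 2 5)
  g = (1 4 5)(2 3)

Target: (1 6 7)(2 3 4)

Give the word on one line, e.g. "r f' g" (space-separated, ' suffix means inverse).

  after g': (1 5 4)(2 3)
  after r': (1 7 6 3)
  after g: (1 7 6 2 3 4 5)
  after f': (1 6 7)(2 3 4)

g' r' g f'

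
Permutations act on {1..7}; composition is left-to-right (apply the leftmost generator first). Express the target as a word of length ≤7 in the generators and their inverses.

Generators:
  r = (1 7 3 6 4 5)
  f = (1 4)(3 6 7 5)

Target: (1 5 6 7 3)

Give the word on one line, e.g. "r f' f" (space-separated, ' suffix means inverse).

r' r' r' r' f'

  after r': (1 5 4 6 3 7)
  after r': (1 4 3)(5 6 7)
  after r': (1 6)(3 5)(4 7)
  after r': (1 3 4)(5 7 6)
  after f': (1 5 6 7 3)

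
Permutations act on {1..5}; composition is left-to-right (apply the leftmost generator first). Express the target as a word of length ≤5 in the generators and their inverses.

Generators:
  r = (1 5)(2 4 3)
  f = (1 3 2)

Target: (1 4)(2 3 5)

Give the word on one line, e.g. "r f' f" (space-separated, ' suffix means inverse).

f' r f f

  after f': (1 2 3)
  after r: (1 4 3 5)
  after f: (1 4 2)(3 5)
  after f: (1 4)(2 3 5)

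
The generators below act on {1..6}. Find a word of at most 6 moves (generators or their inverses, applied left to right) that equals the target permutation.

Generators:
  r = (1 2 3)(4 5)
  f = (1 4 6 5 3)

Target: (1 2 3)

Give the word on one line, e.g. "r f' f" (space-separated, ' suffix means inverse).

f r f r'

  after f: (1 4 6 5 3)
  after r: (1 5)(2 3)(4 6)
  after f: (1 3 2)(4 5)
  after r': (1 2 3)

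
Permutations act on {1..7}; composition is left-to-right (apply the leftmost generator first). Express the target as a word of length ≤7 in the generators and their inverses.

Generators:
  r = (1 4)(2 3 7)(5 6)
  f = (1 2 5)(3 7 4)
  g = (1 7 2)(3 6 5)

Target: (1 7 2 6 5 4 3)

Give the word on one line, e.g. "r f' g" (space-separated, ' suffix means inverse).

  after f': (1 5 2)(3 4 7)
  after g: (1 3 4 2 7 6 5)
  after f': (1 4)(2 3 7 6)
  after g: (1 4 7 5 3 2 6)
  after f': (1 7 2 6 5 4 3)

f' g f' g f'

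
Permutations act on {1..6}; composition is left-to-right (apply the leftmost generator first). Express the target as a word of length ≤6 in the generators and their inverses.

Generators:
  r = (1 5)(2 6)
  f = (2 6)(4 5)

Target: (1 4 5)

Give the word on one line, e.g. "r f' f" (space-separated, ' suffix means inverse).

f r f' r'

  after f: (2 6)(4 5)
  after r: (1 5 4)
  after f': (1 4)(2 6)
  after r': (1 4 5)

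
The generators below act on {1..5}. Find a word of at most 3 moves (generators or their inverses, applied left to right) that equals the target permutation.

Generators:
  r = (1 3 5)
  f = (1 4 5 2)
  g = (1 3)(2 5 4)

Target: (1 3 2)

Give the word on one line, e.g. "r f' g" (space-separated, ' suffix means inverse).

g' f'

  after g': (1 3)(2 4 5)
  after f': (1 3 2)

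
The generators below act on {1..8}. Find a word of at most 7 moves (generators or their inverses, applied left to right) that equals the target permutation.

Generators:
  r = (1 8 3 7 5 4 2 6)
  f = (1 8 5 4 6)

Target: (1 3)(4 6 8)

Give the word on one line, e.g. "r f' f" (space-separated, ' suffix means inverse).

f r r f' r'

  after f: (1 8 5 4 6)
  after r: (1 3 7 5 2 6 8 4)
  after r: (1 7 4 8 2)(3 5 6)
  after f': (1 7 5 4)(2 6 3 8)
  after r': (1 3)(4 6 8)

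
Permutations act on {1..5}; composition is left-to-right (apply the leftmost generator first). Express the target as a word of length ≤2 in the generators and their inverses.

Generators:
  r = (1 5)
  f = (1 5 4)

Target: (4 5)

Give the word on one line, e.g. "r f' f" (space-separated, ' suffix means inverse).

  after f: (1 5 4)
  after r: (4 5)

f r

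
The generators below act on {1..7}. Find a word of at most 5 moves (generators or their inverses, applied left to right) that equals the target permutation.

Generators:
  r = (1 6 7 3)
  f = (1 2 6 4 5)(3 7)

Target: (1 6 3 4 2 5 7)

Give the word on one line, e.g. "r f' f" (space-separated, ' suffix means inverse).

  after r: (1 6 7 3)
  after f': (1 2)(3 5 4 6)
  after f': (2 5 6 7 3 4)
  after r: (1 6 3 4 2 5 7)

r f' f' r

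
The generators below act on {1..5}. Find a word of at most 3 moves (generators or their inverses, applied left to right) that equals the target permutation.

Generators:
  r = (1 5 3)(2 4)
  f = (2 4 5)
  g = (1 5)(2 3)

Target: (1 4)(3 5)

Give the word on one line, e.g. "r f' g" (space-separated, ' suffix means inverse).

  after r': (1 3 5)(2 4)
  after g': (1 2 4 3)
  after r: (1 4)(3 5)

r' g' r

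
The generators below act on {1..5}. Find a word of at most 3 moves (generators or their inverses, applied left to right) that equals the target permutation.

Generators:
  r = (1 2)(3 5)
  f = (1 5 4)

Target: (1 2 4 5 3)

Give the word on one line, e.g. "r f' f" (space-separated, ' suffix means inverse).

r f'

  after r: (1 2)(3 5)
  after f': (1 2 4 5 3)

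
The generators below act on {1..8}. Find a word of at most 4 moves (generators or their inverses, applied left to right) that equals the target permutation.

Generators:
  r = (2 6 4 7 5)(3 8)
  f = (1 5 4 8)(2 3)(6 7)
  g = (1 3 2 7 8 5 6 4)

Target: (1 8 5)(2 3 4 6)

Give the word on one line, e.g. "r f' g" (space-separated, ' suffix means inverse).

  after f': (1 8 4 5)(2 3)(6 7)
  after r: (1 3 6 5)(2 8 7 4)
  after r: (1 8 5)(2 3 4 6)

f' r r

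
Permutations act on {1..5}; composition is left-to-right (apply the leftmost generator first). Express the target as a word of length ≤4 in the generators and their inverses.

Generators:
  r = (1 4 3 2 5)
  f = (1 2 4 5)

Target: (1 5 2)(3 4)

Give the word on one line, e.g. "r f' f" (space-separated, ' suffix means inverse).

r f

  after r: (1 4 3 2 5)
  after f: (1 5 2)(3 4)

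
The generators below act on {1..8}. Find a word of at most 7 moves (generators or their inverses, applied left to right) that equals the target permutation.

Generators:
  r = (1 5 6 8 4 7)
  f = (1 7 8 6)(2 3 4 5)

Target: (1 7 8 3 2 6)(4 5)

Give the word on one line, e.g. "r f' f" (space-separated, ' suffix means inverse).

  after f: (1 7 8 6)(2 3 4 5)
  after r': (1 4)(2 3 8 5)(6 7)
  after f: (1 5 3 6 8 2 4 7)
  after r': (2 8)(3 5)
  after f: (1 7 8 3 2 6)(4 5)

f r' f r' f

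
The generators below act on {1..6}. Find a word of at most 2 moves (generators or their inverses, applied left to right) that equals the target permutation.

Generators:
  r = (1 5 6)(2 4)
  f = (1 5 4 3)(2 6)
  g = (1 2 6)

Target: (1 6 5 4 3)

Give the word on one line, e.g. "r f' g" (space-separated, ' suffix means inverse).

g f

  after g: (1 2 6)
  after f: (1 6 5 4 3)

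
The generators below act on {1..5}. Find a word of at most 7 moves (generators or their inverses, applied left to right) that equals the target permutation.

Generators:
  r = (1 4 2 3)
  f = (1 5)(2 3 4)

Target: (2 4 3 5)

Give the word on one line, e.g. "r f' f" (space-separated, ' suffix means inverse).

r' f r f' r'

  after r': (1 3 2 4)
  after f: (1 4 5)
  after r: (1 2 3)(4 5)
  after f': (1 4)(3 5)
  after r': (2 4 3 5)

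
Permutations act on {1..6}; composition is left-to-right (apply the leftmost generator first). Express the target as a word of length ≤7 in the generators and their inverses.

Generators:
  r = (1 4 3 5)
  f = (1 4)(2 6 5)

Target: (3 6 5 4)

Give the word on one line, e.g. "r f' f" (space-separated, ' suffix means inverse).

f r f' r r

  after f: (1 4)(2 6 5)
  after r: (1 3 5 2 6)
  after f': (1 3 6 4)
  after r: (1 5)(3 6)
  after r: (3 6 5 4)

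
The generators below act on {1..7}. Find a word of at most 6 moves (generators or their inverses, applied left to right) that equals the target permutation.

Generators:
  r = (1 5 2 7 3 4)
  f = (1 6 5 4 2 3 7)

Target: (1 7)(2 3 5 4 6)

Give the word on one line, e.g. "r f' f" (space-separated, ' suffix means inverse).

  after r': (1 4 3 7 2 5)
  after f: (1 2 4 7 3)(5 6)
  after f: (1 3 6 4)
  after f: (1 7)(2 3 5 4 6)

r' f f f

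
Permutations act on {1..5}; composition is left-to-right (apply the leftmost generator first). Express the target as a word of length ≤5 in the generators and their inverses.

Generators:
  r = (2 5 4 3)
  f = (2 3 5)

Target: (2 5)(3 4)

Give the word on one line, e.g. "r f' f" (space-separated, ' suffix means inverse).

  after f: (2 3 5)
  after r': (2 4 5 3)
  after f: (2 4)
  after r': (2 5)(3 4)

f r' f r'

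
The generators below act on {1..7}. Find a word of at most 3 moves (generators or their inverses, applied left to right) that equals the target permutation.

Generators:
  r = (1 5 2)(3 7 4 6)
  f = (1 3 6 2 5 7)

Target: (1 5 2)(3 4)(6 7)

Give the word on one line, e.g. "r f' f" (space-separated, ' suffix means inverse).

r' r'

  after r': (1 2 5)(3 6 4 7)
  after r': (1 5 2)(3 4)(6 7)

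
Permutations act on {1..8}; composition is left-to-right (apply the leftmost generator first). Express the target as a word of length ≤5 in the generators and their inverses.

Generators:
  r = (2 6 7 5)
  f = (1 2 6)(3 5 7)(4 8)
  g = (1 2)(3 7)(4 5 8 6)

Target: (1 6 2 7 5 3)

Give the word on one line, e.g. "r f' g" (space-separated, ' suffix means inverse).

f' f' g g f

  after f': (1 6 2)(3 7 5)(4 8)
  after f': (1 2 6)(3 5 7)
  after g: (2 4 5 3 8 6)
  after g: (1 2 5 7 3 6)(4 8)
  after f: (1 6 2 7 5 3)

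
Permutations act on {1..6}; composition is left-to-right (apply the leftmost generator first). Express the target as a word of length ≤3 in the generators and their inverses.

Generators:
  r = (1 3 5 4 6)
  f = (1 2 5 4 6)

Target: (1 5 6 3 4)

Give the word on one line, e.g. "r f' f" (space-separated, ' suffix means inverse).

  after r: (1 3 5 4 6)
  after r: (1 5 6 3 4)

r r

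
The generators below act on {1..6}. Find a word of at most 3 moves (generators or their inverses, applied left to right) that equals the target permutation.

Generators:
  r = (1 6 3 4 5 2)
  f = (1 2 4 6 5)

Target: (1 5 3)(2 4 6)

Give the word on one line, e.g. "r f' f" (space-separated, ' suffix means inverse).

  after r': (1 2 5 4 3 6)
  after r': (1 5 3)(2 4 6)

r' r'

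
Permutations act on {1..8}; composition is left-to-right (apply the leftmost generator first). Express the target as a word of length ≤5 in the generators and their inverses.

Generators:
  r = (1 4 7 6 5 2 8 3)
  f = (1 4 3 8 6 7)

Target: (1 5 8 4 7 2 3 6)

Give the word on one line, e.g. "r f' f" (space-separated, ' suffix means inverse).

f' r r

  after f': (1 7 6 8 3 4)
  after r: (1 6 3 7 5 2 8)
  after r: (1 5 8 4 7 2 3 6)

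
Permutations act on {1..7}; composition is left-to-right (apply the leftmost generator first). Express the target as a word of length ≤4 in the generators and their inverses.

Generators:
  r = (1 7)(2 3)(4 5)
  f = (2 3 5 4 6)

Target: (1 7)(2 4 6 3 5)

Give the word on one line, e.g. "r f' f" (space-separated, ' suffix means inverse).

  after r': (1 7)(2 3)(4 5)
  after f': (1 7)(3 6 4)
  after f': (1 7)(2 6 5 3 4)
  after f': (1 7)(2 4 6 3 5)

r' f' f' f'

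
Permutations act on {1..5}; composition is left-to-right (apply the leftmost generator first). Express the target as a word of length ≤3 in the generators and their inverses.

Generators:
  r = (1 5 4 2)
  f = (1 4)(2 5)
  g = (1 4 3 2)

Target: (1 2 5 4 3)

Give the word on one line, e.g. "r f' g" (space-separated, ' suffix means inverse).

  after g: (1 4 3 2)
  after r: (1 2 5 4 3)

g r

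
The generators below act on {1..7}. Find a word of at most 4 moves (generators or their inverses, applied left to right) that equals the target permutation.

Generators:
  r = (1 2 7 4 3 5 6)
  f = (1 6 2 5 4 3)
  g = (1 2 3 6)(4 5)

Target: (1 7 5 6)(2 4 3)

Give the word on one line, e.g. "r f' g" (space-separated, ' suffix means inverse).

  after r: (1 2 7 4 3 5 6)
  after r: (1 7 3 6 2 4 5)
  after f': (1 7 4 2 5 3)
  after g: (1 7 5 6)(2 4 3)

r r f' g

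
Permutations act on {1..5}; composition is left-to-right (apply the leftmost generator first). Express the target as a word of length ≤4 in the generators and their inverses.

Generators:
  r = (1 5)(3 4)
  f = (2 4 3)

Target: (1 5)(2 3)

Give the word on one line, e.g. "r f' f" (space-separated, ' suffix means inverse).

  after f: (2 4 3)
  after r: (1 5)(2 3)

f r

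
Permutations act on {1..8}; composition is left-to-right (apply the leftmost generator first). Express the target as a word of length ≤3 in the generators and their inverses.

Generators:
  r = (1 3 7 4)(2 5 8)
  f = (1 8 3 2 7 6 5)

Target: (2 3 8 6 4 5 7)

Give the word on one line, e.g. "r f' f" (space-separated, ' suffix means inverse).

r' f' r

  after r': (1 4 7 3)(2 8 5)
  after f': (1 4 2)(3 5)(6 7 8)
  after r: (2 3 8 6 4 5 7)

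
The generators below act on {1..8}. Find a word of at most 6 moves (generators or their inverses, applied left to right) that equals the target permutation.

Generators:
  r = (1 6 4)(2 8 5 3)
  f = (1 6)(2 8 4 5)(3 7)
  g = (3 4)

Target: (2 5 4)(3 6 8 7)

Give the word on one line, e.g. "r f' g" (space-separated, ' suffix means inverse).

  after f: (1 6)(2 8 4 5)(3 7)
  after f: (2 4)(5 8)
  after g': (2 3 4)(5 8)
  after r: (1 6 4 8 3)
  after f': (2 5 4)(3 6 8 7)

f f g' r f'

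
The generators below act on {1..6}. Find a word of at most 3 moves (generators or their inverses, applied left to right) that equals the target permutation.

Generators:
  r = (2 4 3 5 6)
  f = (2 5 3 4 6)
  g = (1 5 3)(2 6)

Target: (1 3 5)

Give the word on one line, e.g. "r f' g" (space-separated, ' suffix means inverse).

g g

  after g: (1 5 3)(2 6)
  after g: (1 3 5)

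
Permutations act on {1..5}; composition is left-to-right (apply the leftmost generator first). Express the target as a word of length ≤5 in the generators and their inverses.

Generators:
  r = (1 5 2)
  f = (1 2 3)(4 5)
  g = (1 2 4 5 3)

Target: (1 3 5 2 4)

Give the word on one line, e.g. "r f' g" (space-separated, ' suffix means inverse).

f' f' g' g'

  after f': (1 3 2)(4 5)
  after f': (1 2 3)
  after g': (2 5 4)
  after g': (1 3 5 2 4)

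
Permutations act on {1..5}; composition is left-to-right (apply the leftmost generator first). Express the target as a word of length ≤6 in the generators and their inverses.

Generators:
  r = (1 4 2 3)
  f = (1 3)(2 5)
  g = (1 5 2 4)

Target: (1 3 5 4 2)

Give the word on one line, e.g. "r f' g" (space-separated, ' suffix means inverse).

  after f': (1 3)(2 5)
  after r: (2 5 3 4)
  after f': (1 3 4 5)
  after r: (2 3)(4 5)
  after f: (1 3 5 4 2)

f' r f' r f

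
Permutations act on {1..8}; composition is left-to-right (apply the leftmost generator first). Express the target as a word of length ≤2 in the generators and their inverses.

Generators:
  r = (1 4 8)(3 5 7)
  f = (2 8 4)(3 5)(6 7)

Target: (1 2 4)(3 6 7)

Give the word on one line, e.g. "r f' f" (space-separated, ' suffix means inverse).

  after r': (1 8 4)(3 7 5)
  after f': (1 2 4)(3 6 7)

r' f'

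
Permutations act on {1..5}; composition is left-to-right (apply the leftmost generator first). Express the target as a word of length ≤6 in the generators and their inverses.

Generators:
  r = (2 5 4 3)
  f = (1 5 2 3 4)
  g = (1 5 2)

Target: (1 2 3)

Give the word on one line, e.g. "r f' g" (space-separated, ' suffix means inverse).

  after f': (1 4 3 2 5)
  after r': (1 5)
  after f': (2 5 4 3)
  after g: (1 5 4 3)
  after r': (1 2 3)

f' r' f' g r'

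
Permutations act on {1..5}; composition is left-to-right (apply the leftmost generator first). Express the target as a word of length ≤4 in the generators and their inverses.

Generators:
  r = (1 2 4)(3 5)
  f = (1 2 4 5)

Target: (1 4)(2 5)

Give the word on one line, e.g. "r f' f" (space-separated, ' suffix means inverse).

f' f'

  after f': (1 5 4 2)
  after f': (1 4)(2 5)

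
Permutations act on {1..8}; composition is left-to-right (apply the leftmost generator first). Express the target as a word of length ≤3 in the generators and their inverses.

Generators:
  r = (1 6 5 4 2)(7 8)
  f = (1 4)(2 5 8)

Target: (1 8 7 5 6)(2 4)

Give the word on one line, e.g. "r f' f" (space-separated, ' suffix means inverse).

r' f f

  after r': (1 2 4 5 6)(7 8)
  after f: (1 5 6 4 8 7 2)
  after f: (1 8 7 5 6)(2 4)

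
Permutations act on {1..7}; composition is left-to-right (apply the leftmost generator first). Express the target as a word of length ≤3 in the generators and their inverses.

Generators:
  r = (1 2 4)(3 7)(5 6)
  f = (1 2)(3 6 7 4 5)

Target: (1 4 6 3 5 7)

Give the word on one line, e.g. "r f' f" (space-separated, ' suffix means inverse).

  after f: (1 2)(3 6 7 4 5)
  after r: (1 4 6 3 5 7)

f r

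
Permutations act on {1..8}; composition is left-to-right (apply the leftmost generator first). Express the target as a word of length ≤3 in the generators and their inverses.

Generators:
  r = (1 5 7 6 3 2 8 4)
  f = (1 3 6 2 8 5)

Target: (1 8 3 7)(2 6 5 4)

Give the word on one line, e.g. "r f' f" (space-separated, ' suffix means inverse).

r' r'

  after r': (1 4 8 2 3 6 7 5)
  after r': (1 8 3 7)(2 6 5 4)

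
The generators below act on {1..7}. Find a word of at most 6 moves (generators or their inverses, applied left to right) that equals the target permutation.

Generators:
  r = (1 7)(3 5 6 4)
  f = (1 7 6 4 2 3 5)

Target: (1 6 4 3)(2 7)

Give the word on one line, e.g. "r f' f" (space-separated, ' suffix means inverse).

  after f: (1 7 6 4 2 3 5)
  after f: (1 6 2 5 7 4 3)
  after f: (1 4 5 6 3 7 2)
  after r': (1 6 4 3)(2 7)

f f f r'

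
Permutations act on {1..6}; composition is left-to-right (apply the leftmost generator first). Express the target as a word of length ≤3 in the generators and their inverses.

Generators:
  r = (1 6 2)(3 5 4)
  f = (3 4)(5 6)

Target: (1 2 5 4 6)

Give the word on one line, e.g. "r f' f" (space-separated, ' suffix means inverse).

  after r': (1 2 6)(3 4 5)
  after f': (1 2 5 4 6)

r' f'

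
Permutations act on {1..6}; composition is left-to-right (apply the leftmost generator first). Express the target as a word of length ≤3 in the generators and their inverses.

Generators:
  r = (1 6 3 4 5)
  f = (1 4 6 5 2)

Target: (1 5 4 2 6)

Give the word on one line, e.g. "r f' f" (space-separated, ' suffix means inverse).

f f f

  after f: (1 4 6 5 2)
  after f: (1 6 2 4 5)
  after f: (1 5 4 2 6)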